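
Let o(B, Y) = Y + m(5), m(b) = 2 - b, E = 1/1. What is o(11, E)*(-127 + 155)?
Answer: -56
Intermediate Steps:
E = 1
o(B, Y) = -3 + Y (o(B, Y) = Y + (2 - 1*5) = Y + (2 - 5) = Y - 3 = -3 + Y)
o(11, E)*(-127 + 155) = (-3 + 1)*(-127 + 155) = -2*28 = -56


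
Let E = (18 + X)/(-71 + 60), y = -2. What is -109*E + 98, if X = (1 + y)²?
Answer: 3149/11 ≈ 286.27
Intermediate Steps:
X = 1 (X = (1 - 2)² = (-1)² = 1)
E = -19/11 (E = (18 + 1)/(-71 + 60) = 19/(-11) = 19*(-1/11) = -19/11 ≈ -1.7273)
-109*E + 98 = -109*(-19/11) + 98 = 2071/11 + 98 = 3149/11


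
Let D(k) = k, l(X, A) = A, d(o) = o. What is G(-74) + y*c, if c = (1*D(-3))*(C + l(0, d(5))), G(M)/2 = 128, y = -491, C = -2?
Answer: 4675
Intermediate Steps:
G(M) = 256 (G(M) = 2*128 = 256)
c = -9 (c = (1*(-3))*(-2 + 5) = -3*3 = -9)
G(-74) + y*c = 256 - 491*(-9) = 256 + 4419 = 4675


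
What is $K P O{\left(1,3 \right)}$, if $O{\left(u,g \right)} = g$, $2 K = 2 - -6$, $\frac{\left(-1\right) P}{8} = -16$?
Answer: $1536$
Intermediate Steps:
$P = 128$ ($P = \left(-8\right) \left(-16\right) = 128$)
$K = 4$ ($K = \frac{2 - -6}{2} = \frac{2 + 6}{2} = \frac{1}{2} \cdot 8 = 4$)
$K P O{\left(1,3 \right)} = 4 \cdot 128 \cdot 3 = 512 \cdot 3 = 1536$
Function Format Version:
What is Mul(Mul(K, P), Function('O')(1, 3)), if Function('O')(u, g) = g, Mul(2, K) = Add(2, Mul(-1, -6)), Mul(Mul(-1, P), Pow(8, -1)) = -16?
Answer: 1536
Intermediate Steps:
P = 128 (P = Mul(-8, -16) = 128)
K = 4 (K = Mul(Rational(1, 2), Add(2, Mul(-1, -6))) = Mul(Rational(1, 2), Add(2, 6)) = Mul(Rational(1, 2), 8) = 4)
Mul(Mul(K, P), Function('O')(1, 3)) = Mul(Mul(4, 128), 3) = Mul(512, 3) = 1536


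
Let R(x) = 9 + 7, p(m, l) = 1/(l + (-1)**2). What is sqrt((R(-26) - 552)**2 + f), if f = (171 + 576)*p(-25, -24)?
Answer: sqrt(151962403)/23 ≈ 535.97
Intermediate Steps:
p(m, l) = 1/(1 + l) (p(m, l) = 1/(l + 1) = 1/(1 + l))
R(x) = 16
f = -747/23 (f = (171 + 576)/(1 - 24) = 747/(-23) = 747*(-1/23) = -747/23 ≈ -32.478)
sqrt((R(-26) - 552)**2 + f) = sqrt((16 - 552)**2 - 747/23) = sqrt((-536)**2 - 747/23) = sqrt(287296 - 747/23) = sqrt(6607061/23) = sqrt(151962403)/23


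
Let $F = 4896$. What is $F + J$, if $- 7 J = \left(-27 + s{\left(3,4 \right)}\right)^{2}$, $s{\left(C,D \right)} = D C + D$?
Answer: $\frac{34151}{7} \approx 4878.7$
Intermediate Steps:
$s{\left(C,D \right)} = D + C D$ ($s{\left(C,D \right)} = C D + D = D + C D$)
$J = - \frac{121}{7}$ ($J = - \frac{\left(-27 + 4 \left(1 + 3\right)\right)^{2}}{7} = - \frac{\left(-27 + 4 \cdot 4\right)^{2}}{7} = - \frac{\left(-27 + 16\right)^{2}}{7} = - \frac{\left(-11\right)^{2}}{7} = \left(- \frac{1}{7}\right) 121 = - \frac{121}{7} \approx -17.286$)
$F + J = 4896 - \frac{121}{7} = \frac{34151}{7}$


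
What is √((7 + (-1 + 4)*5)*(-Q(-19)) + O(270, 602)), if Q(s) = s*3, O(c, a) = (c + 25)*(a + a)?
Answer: √356434 ≈ 597.02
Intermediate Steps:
O(c, a) = 2*a*(25 + c) (O(c, a) = (25 + c)*(2*a) = 2*a*(25 + c))
Q(s) = 3*s
√((7 + (-1 + 4)*5)*(-Q(-19)) + O(270, 602)) = √((7 + (-1 + 4)*5)*(-3*(-19)) + 2*602*(25 + 270)) = √((7 + 3*5)*(-1*(-57)) + 2*602*295) = √((7 + 15)*57 + 355180) = √(22*57 + 355180) = √(1254 + 355180) = √356434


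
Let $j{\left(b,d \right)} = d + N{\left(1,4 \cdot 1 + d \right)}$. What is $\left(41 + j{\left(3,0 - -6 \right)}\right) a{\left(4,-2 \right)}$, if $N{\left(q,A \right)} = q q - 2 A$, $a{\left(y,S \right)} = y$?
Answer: $112$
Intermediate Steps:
$N{\left(q,A \right)} = q^{2} - 2 A$
$j{\left(b,d \right)} = -7 - d$ ($j{\left(b,d \right)} = d - \left(-1 + 2 \left(4 \cdot 1 + d\right)\right) = d - \left(-1 + 2 \left(4 + d\right)\right) = d + \left(1 - \left(8 + 2 d\right)\right) = d - \left(7 + 2 d\right) = -7 - d$)
$\left(41 + j{\left(3,0 - -6 \right)}\right) a{\left(4,-2 \right)} = \left(41 - \left(7 + 6\right)\right) 4 = \left(41 - 13\right) 4 = 28 \cdot 4 = 112$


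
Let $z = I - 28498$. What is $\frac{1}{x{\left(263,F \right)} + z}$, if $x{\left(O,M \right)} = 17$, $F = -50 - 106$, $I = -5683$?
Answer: $- \frac{1}{34164} \approx -2.9271 \cdot 10^{-5}$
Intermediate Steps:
$z = -34181$ ($z = -5683 - 28498 = -34181$)
$F = -156$ ($F = -50 - 106 = -156$)
$\frac{1}{x{\left(263,F \right)} + z} = \frac{1}{17 - 34181} = \frac{1}{-34164} = - \frac{1}{34164}$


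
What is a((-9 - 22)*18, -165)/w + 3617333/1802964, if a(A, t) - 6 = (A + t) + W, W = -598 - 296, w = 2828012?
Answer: 639184784812/318675239223 ≈ 2.0058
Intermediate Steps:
W = -894
a(A, t) = -888 + A + t (a(A, t) = 6 + ((A + t) - 894) = 6 + (-894 + A + t) = -888 + A + t)
a((-9 - 22)*18, -165)/w + 3617333/1802964 = (-888 + (-9 - 22)*18 - 165)/2828012 + 3617333/1802964 = (-888 - 31*18 - 165)*(1/2828012) + 3617333*(1/1802964) = (-888 - 558 - 165)*(1/2828012) + 3617333/1802964 = -1611*1/2828012 + 3617333/1802964 = -1611/2828012 + 3617333/1802964 = 639184784812/318675239223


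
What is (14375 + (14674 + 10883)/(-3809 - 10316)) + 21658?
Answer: 508940568/14125 ≈ 36031.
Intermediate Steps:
(14375 + (14674 + 10883)/(-3809 - 10316)) + 21658 = (14375 + 25557/(-14125)) + 21658 = (14375 + 25557*(-1/14125)) + 21658 = (14375 - 25557/14125) + 21658 = 203021318/14125 + 21658 = 508940568/14125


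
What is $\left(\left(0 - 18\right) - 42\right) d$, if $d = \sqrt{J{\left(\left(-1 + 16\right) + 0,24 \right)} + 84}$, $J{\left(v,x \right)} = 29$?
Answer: $- 60 \sqrt{113} \approx -637.81$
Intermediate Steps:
$d = \sqrt{113}$ ($d = \sqrt{29 + 84} = \sqrt{113} \approx 10.63$)
$\left(\left(0 - 18\right) - 42\right) d = \left(\left(0 - 18\right) - 42\right) \sqrt{113} = \left(-18 - 42\right) \sqrt{113} = - 60 \sqrt{113}$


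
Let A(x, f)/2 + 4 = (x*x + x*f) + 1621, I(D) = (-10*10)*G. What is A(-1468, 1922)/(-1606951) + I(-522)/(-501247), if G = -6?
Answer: 665548977770/805479367897 ≈ 0.82628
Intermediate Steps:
I(D) = 600 (I(D) = -10*10*(-6) = -100*(-6) = 600)
A(x, f) = 3234 + 2*x² + 2*f*x (A(x, f) = -8 + 2*((x*x + x*f) + 1621) = -8 + 2*((x² + f*x) + 1621) = -8 + 2*(1621 + x² + f*x) = -8 + (3242 + 2*x² + 2*f*x) = 3234 + 2*x² + 2*f*x)
A(-1468, 1922)/(-1606951) + I(-522)/(-501247) = (3234 + 2*(-1468)² + 2*1922*(-1468))/(-1606951) + 600/(-501247) = (3234 + 2*2155024 - 5642992)*(-1/1606951) + 600*(-1/501247) = (3234 + 4310048 - 5642992)*(-1/1606951) - 600/501247 = -1329710*(-1/1606951) - 600/501247 = 1329710/1606951 - 600/501247 = 665548977770/805479367897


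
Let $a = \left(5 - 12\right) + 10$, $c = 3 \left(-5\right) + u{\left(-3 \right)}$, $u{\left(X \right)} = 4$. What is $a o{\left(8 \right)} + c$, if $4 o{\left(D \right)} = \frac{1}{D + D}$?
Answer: $- \frac{701}{64} \approx -10.953$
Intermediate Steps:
$o{\left(D \right)} = \frac{1}{8 D}$ ($o{\left(D \right)} = \frac{1}{4 \left(D + D\right)} = \frac{1}{4 \cdot 2 D} = \frac{\frac{1}{2} \frac{1}{D}}{4} = \frac{1}{8 D}$)
$c = -11$ ($c = 3 \left(-5\right) + 4 = -15 + 4 = -11$)
$a = 3$ ($a = -7 + 10 = 3$)
$a o{\left(8 \right)} + c = 3 \frac{1}{8 \cdot 8} - 11 = 3 \cdot \frac{1}{8} \cdot \frac{1}{8} - 11 = 3 \cdot \frac{1}{64} - 11 = \frac{3}{64} - 11 = - \frac{701}{64}$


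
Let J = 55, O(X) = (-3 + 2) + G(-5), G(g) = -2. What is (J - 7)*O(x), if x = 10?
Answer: -144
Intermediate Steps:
O(X) = -3 (O(X) = (-3 + 2) - 2 = -1 - 2 = -3)
(J - 7)*O(x) = (55 - 7)*(-3) = 48*(-3) = -144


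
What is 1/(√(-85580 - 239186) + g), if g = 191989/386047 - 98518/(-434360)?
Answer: 5090235112429197279780/2282923080466290258206722849 - 7029428556140321251600*I*√324766/2282923080466290258206722849 ≈ 2.2297e-6 - 0.0017547*I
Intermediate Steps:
g = 60712460193/83841687460 (g = 191989*(1/386047) - 98518*(-1/434360) = 191989/386047 + 49259/217180 = 60712460193/83841687460 ≈ 0.72413)
1/(√(-85580 - 239186) + g) = 1/(√(-85580 - 239186) + 60712460193/83841687460) = 1/(√(-324766) + 60712460193/83841687460) = 1/(I*√324766 + 60712460193/83841687460) = 1/(60712460193/83841687460 + I*√324766)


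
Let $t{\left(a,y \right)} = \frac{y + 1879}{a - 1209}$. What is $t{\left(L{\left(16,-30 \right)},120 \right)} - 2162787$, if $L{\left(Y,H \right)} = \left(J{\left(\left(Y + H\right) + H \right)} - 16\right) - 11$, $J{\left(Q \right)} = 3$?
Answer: $- \frac{2666718370}{1233} \approx -2.1628 \cdot 10^{6}$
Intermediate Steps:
$L{\left(Y,H \right)} = -24$ ($L{\left(Y,H \right)} = \left(3 - 16\right) - 11 = -13 - 11 = -24$)
$t{\left(a,y \right)} = \frac{1879 + y}{-1209 + a}$
$t{\left(L{\left(16,-30 \right)},120 \right)} - 2162787 = \frac{1879 + 120}{-1209 - 24} - 2162787 = \frac{1}{-1233} \cdot 1999 - 2162787 = \left(- \frac{1}{1233}\right) 1999 - 2162787 = - \frac{1999}{1233} - 2162787 = - \frac{2666718370}{1233}$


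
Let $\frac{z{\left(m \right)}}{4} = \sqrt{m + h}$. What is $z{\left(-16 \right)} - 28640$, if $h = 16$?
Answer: $-28640$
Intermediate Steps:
$z{\left(m \right)} = 4 \sqrt{16 + m}$ ($z{\left(m \right)} = 4 \sqrt{m + 16} = 4 \sqrt{16 + m}$)
$z{\left(-16 \right)} - 28640 = 4 \sqrt{16 - 16} - 28640 = 4 \sqrt{0} - 28640 = 4 \cdot 0 - 28640 = 0 - 28640 = -28640$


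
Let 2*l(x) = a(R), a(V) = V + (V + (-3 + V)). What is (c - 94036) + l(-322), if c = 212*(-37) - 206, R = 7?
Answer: -102077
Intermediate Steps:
a(V) = -3 + 3*V (a(V) = V + (-3 + 2*V) = -3 + 3*V)
c = -8050 (c = -7844 - 206 = -8050)
l(x) = 9 (l(x) = (-3 + 3*7)/2 = (-3 + 21)/2 = (1/2)*18 = 9)
(c - 94036) + l(-322) = (-8050 - 94036) + 9 = -102086 + 9 = -102077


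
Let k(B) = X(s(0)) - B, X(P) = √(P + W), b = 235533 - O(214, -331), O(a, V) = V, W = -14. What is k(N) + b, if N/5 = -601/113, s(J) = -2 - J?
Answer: 26655637/113 + 4*I ≈ 2.3589e+5 + 4.0*I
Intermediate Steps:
b = 235864 (b = 235533 - 1*(-331) = 235533 + 331 = 235864)
X(P) = √(-14 + P) (X(P) = √(P - 14) = √(-14 + P))
N = -3005/113 (N = 5*(-601/113) = -3005/113 ≈ -26.593)
k(B) = -B + 4*I (k(B) = √(-14 + (-2 - 1*0)) - B = √(-14 + (-2 + 0)) - B = √(-14 - 2) - B = √(-16) - B = 4*I - B = -B + 4*I)
k(N) + b = (-1*(-3005/113) + 4*I) + 235864 = (3005/113 + 4*I) + 235864 = 26655637/113 + 4*I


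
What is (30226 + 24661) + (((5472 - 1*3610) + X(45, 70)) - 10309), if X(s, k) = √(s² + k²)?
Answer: 46440 + 5*√277 ≈ 46523.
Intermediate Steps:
X(s, k) = √(k² + s²)
(30226 + 24661) + (((5472 - 1*3610) + X(45, 70)) - 10309) = (30226 + 24661) + (((5472 - 1*3610) + √(70² + 45²)) - 10309) = 54887 + (((5472 - 3610) + √(4900 + 2025)) - 10309) = 54887 + ((1862 + √6925) - 10309) = 54887 + ((1862 + 5*√277) - 10309) = 54887 + (-8447 + 5*√277) = 46440 + 5*√277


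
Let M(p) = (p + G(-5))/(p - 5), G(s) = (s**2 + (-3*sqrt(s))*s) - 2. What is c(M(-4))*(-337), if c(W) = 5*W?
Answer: 32015/9 + 8425*I*sqrt(5)/3 ≈ 3557.2 + 6279.6*I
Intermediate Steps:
G(s) = -2 + s**2 - 3*s**(3/2) (G(s) = (s**2 - 3*s**(3/2)) - 2 = -2 + s**2 - 3*s**(3/2))
M(p) = (23 + p + 15*I*sqrt(5))/(-5 + p) (M(p) = (p + (-2 + (-5)**2 - (-15)*I*sqrt(5)))/(p - 5) = (p + (-2 + 25 - (-15)*I*sqrt(5)))/(-5 + p) = (p + (-2 + 25 + 15*I*sqrt(5)))/(-5 + p) = (p + (23 + 15*I*sqrt(5)))/(-5 + p) = (23 + p + 15*I*sqrt(5))/(-5 + p))
c(M(-4))*(-337) = (5*((23 - 4 + 15*I*sqrt(5))/(-5 - 4)))*(-337) = (5*((19 + 15*I*sqrt(5))/(-9)))*(-337) = (5*(-(19 + 15*I*sqrt(5))/9))*(-337) = (5*(-19/9 - 5*I*sqrt(5)/3))*(-337) = (-95/9 - 25*I*sqrt(5)/3)*(-337) = 32015/9 + 8425*I*sqrt(5)/3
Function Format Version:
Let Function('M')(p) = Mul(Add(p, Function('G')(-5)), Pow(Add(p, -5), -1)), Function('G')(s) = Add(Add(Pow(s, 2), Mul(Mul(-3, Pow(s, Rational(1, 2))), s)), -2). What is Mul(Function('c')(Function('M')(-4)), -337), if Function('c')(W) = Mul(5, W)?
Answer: Add(Rational(32015, 9), Mul(Rational(8425, 3), I, Pow(5, Rational(1, 2)))) ≈ Add(3557.2, Mul(6279.6, I))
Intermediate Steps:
Function('G')(s) = Add(-2, Pow(s, 2), Mul(-3, Pow(s, Rational(3, 2)))) (Function('G')(s) = Add(Add(Pow(s, 2), Mul(-3, Pow(s, Rational(3, 2)))), -2) = Add(-2, Pow(s, 2), Mul(-3, Pow(s, Rational(3, 2)))))
Function('M')(p) = Mul(Pow(Add(-5, p), -1), Add(23, p, Mul(15, I, Pow(5, Rational(1, 2))))) (Function('M')(p) = Mul(Add(p, Add(-2, Pow(-5, 2), Mul(-3, Pow(-5, Rational(3, 2))))), Pow(Add(p, -5), -1)) = Mul(Add(p, Add(-2, 25, Mul(-3, Mul(-5, I, Pow(5, Rational(1, 2)))))), Pow(Add(-5, p), -1)) = Mul(Add(p, Add(-2, 25, Mul(15, I, Pow(5, Rational(1, 2))))), Pow(Add(-5, p), -1)) = Mul(Add(p, Add(23, Mul(15, I, Pow(5, Rational(1, 2))))), Pow(Add(-5, p), -1)) = Mul(Add(23, p, Mul(15, I, Pow(5, Rational(1, 2)))), Pow(Add(-5, p), -1)) = Mul(Pow(Add(-5, p), -1), Add(23, p, Mul(15, I, Pow(5, Rational(1, 2))))))
Mul(Function('c')(Function('M')(-4)), -337) = Mul(Mul(5, Mul(Pow(Add(-5, -4), -1), Add(23, -4, Mul(15, I, Pow(5, Rational(1, 2)))))), -337) = Mul(Mul(5, Mul(Pow(-9, -1), Add(19, Mul(15, I, Pow(5, Rational(1, 2)))))), -337) = Mul(Mul(5, Mul(Rational(-1, 9), Add(19, Mul(15, I, Pow(5, Rational(1, 2)))))), -337) = Mul(Mul(5, Add(Rational(-19, 9), Mul(Rational(-5, 3), I, Pow(5, Rational(1, 2))))), -337) = Mul(Add(Rational(-95, 9), Mul(Rational(-25, 3), I, Pow(5, Rational(1, 2)))), -337) = Add(Rational(32015, 9), Mul(Rational(8425, 3), I, Pow(5, Rational(1, 2))))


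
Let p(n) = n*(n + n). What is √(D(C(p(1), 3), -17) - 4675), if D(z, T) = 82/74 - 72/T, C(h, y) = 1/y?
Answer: I*√1847507606/629 ≈ 68.335*I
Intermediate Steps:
p(n) = 2*n² (p(n) = n*(2*n) = 2*n²)
D(z, T) = 41/37 - 72/T (D(z, T) = 82*(1/74) - 72/T = 41/37 - 72/T)
√(D(C(p(1), 3), -17) - 4675) = √((41/37 - 72/(-17)) - 4675) = √((41/37 - 72*(-1/17)) - 4675) = √((41/37 + 72/17) - 4675) = √(3361/629 - 4675) = √(-2937214/629) = I*√1847507606/629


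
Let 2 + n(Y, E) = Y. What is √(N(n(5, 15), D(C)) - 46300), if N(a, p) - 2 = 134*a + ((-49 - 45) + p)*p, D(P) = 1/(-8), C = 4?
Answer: I*√2936591/8 ≈ 214.21*I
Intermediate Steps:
n(Y, E) = -2 + Y
D(P) = -⅛
N(a, p) = 2 + 134*a + p*(-94 + p) (N(a, p) = 2 + (134*a + ((-49 - 45) + p)*p) = 2 + (134*a + (-94 + p)*p) = 2 + (134*a + p*(-94 + p)) = 2 + 134*a + p*(-94 + p))
√(N(n(5, 15), D(C)) - 46300) = √((2 + (-⅛)² - 94*(-⅛) + 134*(-2 + 5)) - 46300) = √((2 + 1/64 + 47/4 + 134*3) - 46300) = √((2 + 1/64 + 47/4 + 402) - 46300) = √(26609/64 - 46300) = √(-2936591/64) = I*√2936591/8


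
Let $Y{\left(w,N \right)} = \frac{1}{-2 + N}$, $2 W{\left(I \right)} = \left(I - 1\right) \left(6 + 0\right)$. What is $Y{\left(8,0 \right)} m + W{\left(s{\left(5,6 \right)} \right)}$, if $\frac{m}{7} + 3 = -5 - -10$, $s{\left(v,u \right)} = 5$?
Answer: $5$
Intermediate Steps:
$W{\left(I \right)} = -3 + 3 I$ ($W{\left(I \right)} = \frac{\left(I - 1\right) \left(6 + 0\right)}{2} = \frac{\left(-1 + I\right) 6}{2} = \frac{-6 + 6 I}{2} = -3 + 3 I$)
$m = 14$ ($m = -21 + 7 \left(-5 - -10\right) = -21 + 7 \left(-5 + 10\right) = -21 + 7 \cdot 5 = -21 + 35 = 14$)
$Y{\left(8,0 \right)} m + W{\left(s{\left(5,6 \right)} \right)} = \frac{1}{-2 + 0} \cdot 14 + \left(-3 + 3 \cdot 5\right) = \frac{1}{-2} \cdot 14 + \left(-3 + 15\right) = \left(- \frac{1}{2}\right) 14 + 12 = -7 + 12 = 5$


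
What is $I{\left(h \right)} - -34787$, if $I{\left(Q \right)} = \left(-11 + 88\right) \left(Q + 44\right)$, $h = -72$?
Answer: $32631$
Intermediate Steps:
$I{\left(Q \right)} = 3388 + 77 Q$ ($I{\left(Q \right)} = 77 \left(44 + Q\right) = 3388 + 77 Q$)
$I{\left(h \right)} - -34787 = \left(3388 + 77 \left(-72\right)\right) - -34787 = \left(3388 - 5544\right) + 34787 = -2156 + 34787 = 32631$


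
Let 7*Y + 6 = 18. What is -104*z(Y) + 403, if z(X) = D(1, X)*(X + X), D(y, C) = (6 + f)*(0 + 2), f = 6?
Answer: -57083/7 ≈ -8154.7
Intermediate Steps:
Y = 12/7 (Y = -6/7 + (⅐)*18 = -6/7 + 18/7 = 12/7 ≈ 1.7143)
D(y, C) = 24 (D(y, C) = (6 + 6)*(0 + 2) = 12*2 = 24)
z(X) = 48*X (z(X) = 24*(X + X) = 24*(2*X) = 48*X)
-104*z(Y) + 403 = -4992*12/7 + 403 = -104*576/7 + 403 = -59904/7 + 403 = -57083/7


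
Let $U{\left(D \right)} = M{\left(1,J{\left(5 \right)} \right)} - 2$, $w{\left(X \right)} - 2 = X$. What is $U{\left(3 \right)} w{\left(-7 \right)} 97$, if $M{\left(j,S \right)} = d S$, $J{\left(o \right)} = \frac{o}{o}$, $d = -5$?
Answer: $3395$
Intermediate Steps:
$w{\left(X \right)} = 2 + X$
$J{\left(o \right)} = 1$
$M{\left(j,S \right)} = - 5 S$
$U{\left(D \right)} = -7$ ($U{\left(D \right)} = \left(-5\right) 1 - 2 = -5 - 2 = -7$)
$U{\left(3 \right)} w{\left(-7 \right)} 97 = - 7 \left(2 - 7\right) 97 = \left(-7\right) \left(-5\right) 97 = 35 \cdot 97 = 3395$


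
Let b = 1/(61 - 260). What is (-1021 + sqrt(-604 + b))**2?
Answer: 207325562/199 - 14294*I*sqrt(488147)/199 ≈ 1.0418e+6 - 50185.0*I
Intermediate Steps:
b = -1/199 (b = 1/(-199) = -1/199 ≈ -0.0050251)
(-1021 + sqrt(-604 + b))**2 = (-1021 + sqrt(-604 - 1/199))**2 = (-1021 + sqrt(-120197/199))**2 = (-1021 + 7*I*sqrt(488147)/199)**2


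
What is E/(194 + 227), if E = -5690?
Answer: -5690/421 ≈ -13.515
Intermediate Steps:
E/(194 + 227) = -5690/(194 + 227) = -5690/421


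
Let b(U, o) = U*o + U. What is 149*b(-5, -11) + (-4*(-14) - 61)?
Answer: 7445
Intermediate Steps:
b(U, o) = U + U*o
149*b(-5, -11) + (-4*(-14) - 61) = 149*(-5*(1 - 11)) + (-4*(-14) - 61) = 149*(-5*(-10)) + (56 - 61) = 149*50 - 5 = 7450 - 5 = 7445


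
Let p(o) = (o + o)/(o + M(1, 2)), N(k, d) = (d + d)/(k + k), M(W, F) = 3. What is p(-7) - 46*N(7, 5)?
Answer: -411/14 ≈ -29.357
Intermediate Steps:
N(k, d) = d/k (N(k, d) = (2*d)/((2*k)) = (2*d)*(1/(2*k)) = d/k)
p(o) = 2*o/(3 + o) (p(o) = (o + o)/(o + 3) = (2*o)/(3 + o) = 2*o/(3 + o))
p(-7) - 46*N(7, 5) = 2*(-7)/(3 - 7) - 230/7 = 2*(-7)/(-4) - 230/7 = 2*(-7)*(-¼) - 46*5/7 = 7/2 - 230/7 = -411/14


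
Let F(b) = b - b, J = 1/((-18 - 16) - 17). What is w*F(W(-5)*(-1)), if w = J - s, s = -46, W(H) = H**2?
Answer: 0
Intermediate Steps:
J = -1/51 (J = 1/(-34 - 17) = 1/(-51) = -1/51 ≈ -0.019608)
F(b) = 0
w = 2345/51 (w = -1/51 - 1*(-46) = -1/51 + 46 = 2345/51 ≈ 45.980)
w*F(W(-5)*(-1)) = (2345/51)*0 = 0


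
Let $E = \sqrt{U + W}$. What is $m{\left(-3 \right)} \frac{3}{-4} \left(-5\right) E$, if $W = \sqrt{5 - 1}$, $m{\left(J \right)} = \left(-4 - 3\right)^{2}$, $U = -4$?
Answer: $\frac{735 i \sqrt{2}}{4} \approx 259.86 i$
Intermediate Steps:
$m{\left(J \right)} = 49$ ($m{\left(J \right)} = \left(-7\right)^{2} = 49$)
$W = 2$ ($W = \sqrt{4} = 2$)
$E = i \sqrt{2}$ ($E = \sqrt{-4 + 2} = \sqrt{-2} = i \sqrt{2} \approx 1.4142 i$)
$m{\left(-3 \right)} \frac{3}{-4} \left(-5\right) E = 49 \frac{3}{-4} \left(-5\right) i \sqrt{2} = 49 \cdot 3 \left(- \frac{1}{4}\right) \left(-5\right) i \sqrt{2} = 49 \left(- \frac{3}{4}\right) \left(-5\right) i \sqrt{2} = 49 \frac{15 i \sqrt{2}}{4} = \frac{735 i \sqrt{2}}{4}$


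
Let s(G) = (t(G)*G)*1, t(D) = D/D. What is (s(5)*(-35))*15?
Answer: -2625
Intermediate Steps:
t(D) = 1
s(G) = G (s(G) = (1*G)*1 = G*1 = G)
(s(5)*(-35))*15 = (5*(-35))*15 = -175*15 = -2625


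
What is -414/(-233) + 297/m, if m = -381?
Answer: 29511/29591 ≈ 0.99730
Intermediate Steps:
-414/(-233) + 297/m = -414/(-233) + 297/(-381) = -414*(-1/233) + 297*(-1/381) = 414/233 - 99/127 = 29511/29591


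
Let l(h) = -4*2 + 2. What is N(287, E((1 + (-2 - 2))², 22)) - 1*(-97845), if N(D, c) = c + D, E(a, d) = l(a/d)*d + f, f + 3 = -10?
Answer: 97987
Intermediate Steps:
f = -13 (f = -3 - 10 = -13)
l(h) = -6 (l(h) = -8 + 2 = -6)
E(a, d) = -13 - 6*d (E(a, d) = -6*d - 13 = -13 - 6*d)
N(D, c) = D + c
N(287, E((1 + (-2 - 2))², 22)) - 1*(-97845) = (287 + (-13 - 6*22)) - 1*(-97845) = (287 + (-13 - 132)) + 97845 = (287 - 145) + 97845 = 142 + 97845 = 97987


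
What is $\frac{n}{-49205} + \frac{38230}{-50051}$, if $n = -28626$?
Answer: $- \frac{34488248}{189443035} \approx -0.18205$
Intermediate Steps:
$\frac{n}{-49205} + \frac{38230}{-50051} = - \frac{28626}{-49205} + \frac{38230}{-50051} = \left(-28626\right) \left(- \frac{1}{49205}\right) + 38230 \left(- \frac{1}{50051}\right) = \frac{2202}{3785} - \frac{38230}{50051} = - \frac{34488248}{189443035}$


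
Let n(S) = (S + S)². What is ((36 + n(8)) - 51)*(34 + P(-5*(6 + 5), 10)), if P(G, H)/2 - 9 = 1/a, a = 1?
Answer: 13014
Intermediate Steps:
n(S) = 4*S² (n(S) = (2*S)² = 4*S²)
P(G, H) = 20 (P(G, H) = 18 + 2/1 = 18 + 2*1 = 18 + 2 = 20)
((36 + n(8)) - 51)*(34 + P(-5*(6 + 5), 10)) = ((36 + 4*8²) - 51)*(34 + 20) = ((36 + 4*64) - 51)*54 = ((36 + 256) - 51)*54 = (292 - 51)*54 = 241*54 = 13014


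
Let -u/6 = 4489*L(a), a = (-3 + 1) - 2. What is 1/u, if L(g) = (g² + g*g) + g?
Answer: -1/754152 ≈ -1.3260e-6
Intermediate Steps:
a = -4 (a = -2 - 2 = -4)
L(g) = g + 2*g² (L(g) = (g² + g²) + g = 2*g² + g = g + 2*g²)
u = -754152 (u = -26934*(-4*(1 + 2*(-4))) = -26934*(-4*(1 - 8)) = -26934*(-4*(-7)) = -26934*28 = -6*125692 = -754152)
1/u = 1/(-754152) = -1/754152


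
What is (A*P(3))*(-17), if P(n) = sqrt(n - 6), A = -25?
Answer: 425*I*sqrt(3) ≈ 736.12*I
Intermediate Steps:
P(n) = sqrt(-6 + n)
(A*P(3))*(-17) = -25*sqrt(-6 + 3)*(-17) = -25*I*sqrt(3)*(-17) = 425*I*sqrt(3)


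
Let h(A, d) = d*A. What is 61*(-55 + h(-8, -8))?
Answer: 549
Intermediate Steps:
h(A, d) = A*d
61*(-55 + h(-8, -8)) = 61*(-55 - 8*(-8)) = 61*(-55 + 64) = 61*9 = 549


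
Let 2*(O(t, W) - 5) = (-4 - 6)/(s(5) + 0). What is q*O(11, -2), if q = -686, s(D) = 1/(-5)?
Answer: -20580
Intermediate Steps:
s(D) = -⅕
O(t, W) = 30 (O(t, W) = 5 + ((-4 - 6)/(-⅕ + 0))/2 = 5 + (-10/(-⅕))/2 = 5 + (-10*(-5))/2 = 5 + (½)*50 = 5 + 25 = 30)
q*O(11, -2) = -686*30 = -20580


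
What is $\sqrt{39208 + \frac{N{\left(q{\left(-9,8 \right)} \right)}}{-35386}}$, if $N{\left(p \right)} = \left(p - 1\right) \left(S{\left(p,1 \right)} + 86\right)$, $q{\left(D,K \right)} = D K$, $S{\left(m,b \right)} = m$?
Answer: $\frac{\sqrt{12273769539915}}{17693} \approx 198.01$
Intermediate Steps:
$N{\left(p \right)} = \left(-1 + p\right) \left(86 + p\right)$ ($N{\left(p \right)} = \left(p - 1\right) \left(p + 86\right) = \left(-1 + p\right) \left(86 + p\right)$)
$\sqrt{39208 + \frac{N{\left(q{\left(-9,8 \right)} \right)}}{-35386}} = \sqrt{39208 + \frac{-86 + \left(\left(-9\right) 8\right)^{2} + 85 \left(\left(-9\right) 8\right)}{-35386}} = \sqrt{39208 + \left(-86 + \left(-72\right)^{2} + 85 \left(-72\right)\right) \left(- \frac{1}{35386}\right)} = \sqrt{39208 + \left(-86 + 5184 - 6120\right) \left(- \frac{1}{35386}\right)} = \sqrt{39208 - - \frac{511}{17693}} = \sqrt{39208 + \frac{511}{17693}} = \sqrt{\frac{693707655}{17693}} = \frac{\sqrt{12273769539915}}{17693}$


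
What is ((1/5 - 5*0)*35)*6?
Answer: 42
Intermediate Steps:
((1/5 - 5*0)*35)*6 = ((⅕ + 0)*35)*6 = ((⅕)*35)*6 = 7*6 = 42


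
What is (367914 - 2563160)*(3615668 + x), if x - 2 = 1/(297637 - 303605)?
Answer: -23684858751685257/2984 ≈ -7.9373e+12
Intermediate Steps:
x = 11935/5968 (x = 2 + 1/(297637 - 303605) = 2 + 1/(-5968) = 2 - 1/5968 = 11935/5968 ≈ 1.9998)
(367914 - 2563160)*(3615668 + x) = (367914 - 2563160)*(3615668 + 11935/5968) = -2195246*21578318559/5968 = -23684858751685257/2984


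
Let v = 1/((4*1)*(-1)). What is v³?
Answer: -1/64 ≈ -0.015625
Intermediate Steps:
v = -¼ (v = 1/(4*(-1)) = 1/(-4) = -¼ ≈ -0.25000)
v³ = (-¼)³ = -1/64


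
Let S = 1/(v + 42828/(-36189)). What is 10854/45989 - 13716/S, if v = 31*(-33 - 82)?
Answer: 9045221336335602/184921769 ≈ 4.8914e+7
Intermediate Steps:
v = -3565 (v = 31*(-115) = -3565)
S = -12063/43018871 (S = 1/(-3565 + 42828/(-36189)) = 1/(-3565 + 42828*(-1/36189)) = 1/(-3565 - 14276/12063) = 1/(-43018871/12063) = -12063/43018871 ≈ -0.00028041)
10854/45989 - 13716/S = 10854/45989 - 13716/(-12063/43018871) = 10854*(1/45989) - 13716*(-43018871/12063) = 10854/45989 + 196682278212/4021 = 9045221336335602/184921769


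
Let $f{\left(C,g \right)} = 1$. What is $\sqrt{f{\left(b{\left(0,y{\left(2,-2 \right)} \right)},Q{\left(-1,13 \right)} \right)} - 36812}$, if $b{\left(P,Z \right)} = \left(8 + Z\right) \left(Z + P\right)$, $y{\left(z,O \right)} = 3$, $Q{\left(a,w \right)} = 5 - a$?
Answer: $i \sqrt{36811} \approx 191.86 i$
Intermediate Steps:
$b{\left(P,Z \right)} = \left(8 + Z\right) \left(P + Z\right)$
$\sqrt{f{\left(b{\left(0,y{\left(2,-2 \right)} \right)},Q{\left(-1,13 \right)} \right)} - 36812} = \sqrt{1 - 36812} = \sqrt{-36811} = i \sqrt{36811}$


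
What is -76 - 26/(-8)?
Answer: -291/4 ≈ -72.750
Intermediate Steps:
-76 - 26/(-8) = -76 - ⅛*(-26) = -76 + 13/4 = -291/4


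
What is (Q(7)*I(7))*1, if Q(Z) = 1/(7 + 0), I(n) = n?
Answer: 1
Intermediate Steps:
Q(Z) = ⅐ (Q(Z) = 1/7 = ⅐)
(Q(7)*I(7))*1 = ((⅐)*7)*1 = 1*1 = 1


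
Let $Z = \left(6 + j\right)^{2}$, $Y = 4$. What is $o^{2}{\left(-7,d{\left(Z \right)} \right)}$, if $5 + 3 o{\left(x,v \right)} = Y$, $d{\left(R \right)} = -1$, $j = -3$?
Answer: $\frac{1}{9} \approx 0.11111$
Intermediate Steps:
$Z = 9$ ($Z = \left(6 - 3\right)^{2} = 3^{2} = 9$)
$o{\left(x,v \right)} = - \frac{1}{3}$ ($o{\left(x,v \right)} = - \frac{5}{3} + \frac{1}{3} \cdot 4 = - \frac{5}{3} + \frac{4}{3} = - \frac{1}{3}$)
$o^{2}{\left(-7,d{\left(Z \right)} \right)} = \left(- \frac{1}{3}\right)^{2} = \frac{1}{9}$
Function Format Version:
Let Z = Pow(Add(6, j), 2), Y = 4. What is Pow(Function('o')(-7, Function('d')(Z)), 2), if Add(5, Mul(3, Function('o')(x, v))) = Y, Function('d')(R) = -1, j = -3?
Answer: Rational(1, 9) ≈ 0.11111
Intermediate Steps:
Z = 9 (Z = Pow(Add(6, -3), 2) = Pow(3, 2) = 9)
Function('o')(x, v) = Rational(-1, 3) (Function('o')(x, v) = Add(Rational(-5, 3), Mul(Rational(1, 3), 4)) = Add(Rational(-5, 3), Rational(4, 3)) = Rational(-1, 3))
Pow(Function('o')(-7, Function('d')(Z)), 2) = Pow(Rational(-1, 3), 2) = Rational(1, 9)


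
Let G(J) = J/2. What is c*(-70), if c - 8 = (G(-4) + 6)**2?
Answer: -1680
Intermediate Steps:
G(J) = J/2 (G(J) = J*(1/2) = J/2)
c = 24 (c = 8 + ((1/2)*(-4) + 6)**2 = 8 + (-2 + 6)**2 = 8 + 4**2 = 8 + 16 = 24)
c*(-70) = 24*(-70) = -1680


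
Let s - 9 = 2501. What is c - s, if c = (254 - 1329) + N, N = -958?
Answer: -4543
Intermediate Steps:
s = 2510 (s = 9 + 2501 = 2510)
c = -2033 (c = (254 - 1329) - 958 = -1075 - 958 = -2033)
c - s = -2033 - 1*2510 = -2033 - 2510 = -4543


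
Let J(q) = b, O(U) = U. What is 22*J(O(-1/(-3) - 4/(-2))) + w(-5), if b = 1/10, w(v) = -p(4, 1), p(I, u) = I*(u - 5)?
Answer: 91/5 ≈ 18.200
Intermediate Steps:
p(I, u) = I*(-5 + u)
w(v) = 16 (w(v) = -4*(-5 + 1) = -4*(-4) = -1*(-16) = 16)
b = ⅒ ≈ 0.10000
J(q) = ⅒
22*J(O(-1/(-3) - 4/(-2))) + w(-5) = 22*(⅒) + 16 = 11/5 + 16 = 91/5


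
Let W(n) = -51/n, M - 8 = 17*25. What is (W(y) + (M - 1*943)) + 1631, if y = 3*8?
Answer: 8951/8 ≈ 1118.9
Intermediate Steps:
y = 24
M = 433 (M = 8 + 17*25 = 8 + 425 = 433)
(W(y) + (M - 1*943)) + 1631 = (-51/24 + (433 - 1*943)) + 1631 = (-51*1/24 + (433 - 943)) + 1631 = (-17/8 - 510) + 1631 = -4097/8 + 1631 = 8951/8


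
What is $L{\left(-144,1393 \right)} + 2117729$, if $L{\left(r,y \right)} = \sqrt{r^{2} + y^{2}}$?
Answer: $2117729 + \sqrt{1961185} \approx 2.1191 \cdot 10^{6}$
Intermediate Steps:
$L{\left(-144,1393 \right)} + 2117729 = \sqrt{\left(-144\right)^{2} + 1393^{2}} + 2117729 = \sqrt{20736 + 1940449} + 2117729 = \sqrt{1961185} + 2117729 = 2117729 + \sqrt{1961185}$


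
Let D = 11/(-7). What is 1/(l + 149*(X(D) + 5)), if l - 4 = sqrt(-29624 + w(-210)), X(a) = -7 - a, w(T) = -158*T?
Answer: -2933/1317 - 98*sqrt(889)/1317 ≈ -4.4457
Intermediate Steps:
D = -11/7 (D = 11*(-1/7) = -11/7 ≈ -1.5714)
l = 4 + 2*sqrt(889) (l = 4 + sqrt(-29624 - 158*(-210)) = 4 + sqrt(-29624 + 33180) = 4 + sqrt(3556) = 4 + 2*sqrt(889) ≈ 63.632)
1/(l + 149*(X(D) + 5)) = 1/((4 + 2*sqrt(889)) + 149*((-7 - 1*(-11/7)) + 5)) = 1/((4 + 2*sqrt(889)) + 149*((-7 + 11/7) + 5)) = 1/((4 + 2*sqrt(889)) + 149*(-38/7 + 5)) = 1/((4 + 2*sqrt(889)) + 149*(-3/7)) = 1/((4 + 2*sqrt(889)) - 447/7) = 1/(-419/7 + 2*sqrt(889))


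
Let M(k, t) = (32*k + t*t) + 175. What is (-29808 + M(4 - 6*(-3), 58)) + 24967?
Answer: -598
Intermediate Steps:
M(k, t) = 175 + t**2 + 32*k (M(k, t) = (32*k + t**2) + 175 = (t**2 + 32*k) + 175 = 175 + t**2 + 32*k)
(-29808 + M(4 - 6*(-3), 58)) + 24967 = (-29808 + (175 + 58**2 + 32*(4 - 6*(-3)))) + 24967 = (-29808 + (175 + 3364 + 32*(4 + 18))) + 24967 = (-29808 + (175 + 3364 + 32*22)) + 24967 = (-29808 + (175 + 3364 + 704)) + 24967 = (-29808 + 4243) + 24967 = -25565 + 24967 = -598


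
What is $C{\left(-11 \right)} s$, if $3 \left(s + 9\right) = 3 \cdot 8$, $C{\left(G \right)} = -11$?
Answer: $11$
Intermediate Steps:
$s = -1$ ($s = -9 + \frac{3 \cdot 8}{3} = -9 + \frac{1}{3} \cdot 24 = -9 + 8 = -1$)
$C{\left(-11 \right)} s = \left(-11\right) \left(-1\right) = 11$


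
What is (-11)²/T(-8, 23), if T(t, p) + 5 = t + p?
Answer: 121/10 ≈ 12.100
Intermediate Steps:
T(t, p) = -5 + p + t (T(t, p) = -5 + (t + p) = -5 + (p + t) = -5 + p + t)
(-11)²/T(-8, 23) = (-11)²/(-5 + 23 - 8) = 121/10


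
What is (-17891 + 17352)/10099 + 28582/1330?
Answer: 143966374/6715835 ≈ 21.437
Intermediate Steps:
(-17891 + 17352)/10099 + 28582/1330 = -539*1/10099 + 28582*(1/1330) = -539/10099 + 14291/665 = 143966374/6715835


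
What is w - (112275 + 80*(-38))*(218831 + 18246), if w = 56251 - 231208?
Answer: -25897281052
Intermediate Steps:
w = -174957
w - (112275 + 80*(-38))*(218831 + 18246) = -174957 - (112275 + 80*(-38))*(218831 + 18246) = -174957 - (112275 - 3040)*237077 = -174957 - 109235*237077 = -174957 - 1*25897106095 = -174957 - 25897106095 = -25897281052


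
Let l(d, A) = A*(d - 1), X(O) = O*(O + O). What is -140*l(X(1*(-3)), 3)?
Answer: -7140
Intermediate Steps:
X(O) = 2*O² (X(O) = O*(2*O) = 2*O²)
l(d, A) = A*(-1 + d)
-140*l(X(1*(-3)), 3) = -420*(-1 + 2*(1*(-3))²) = -420*(-1 + 2*(-3)²) = -420*(-1 + 2*9) = -420*(-1 + 18) = -420*17 = -140*51 = -7140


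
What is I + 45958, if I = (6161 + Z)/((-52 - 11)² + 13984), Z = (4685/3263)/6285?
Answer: 3384182271905722/73635863223 ≈ 45958.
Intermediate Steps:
Z = 937/4101591 (Z = (4685*(1/3263))*(1/6285) = (4685/3263)*(1/6285) = 937/4101591 ≈ 0.00022845)
I = 25269903088/73635863223 (I = (6161 + 937/4101591)/((-52 - 11)² + 13984) = 25269903088/(4101591*((-63)² + 13984)) = 25269903088/(4101591*(3969 + 13984)) = (25269903088/4101591)/17953 = (25269903088/4101591)*(1/17953) = 25269903088/73635863223 ≈ 0.34317)
I + 45958 = 25269903088/73635863223 + 45958 = 3384182271905722/73635863223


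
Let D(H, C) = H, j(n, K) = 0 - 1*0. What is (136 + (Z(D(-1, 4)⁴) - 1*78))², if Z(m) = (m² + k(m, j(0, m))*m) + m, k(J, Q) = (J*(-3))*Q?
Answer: 3600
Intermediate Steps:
j(n, K) = 0 (j(n, K) = 0 + 0 = 0)
k(J, Q) = -3*J*Q (k(J, Q) = (-3*J)*Q = -3*J*Q)
Z(m) = m + m² (Z(m) = (m² + (-3*m*0)*m) + m = (m² + 0*m) + m = (m² + 0) + m = m² + m = m + m²)
(136 + (Z(D(-1, 4)⁴) - 1*78))² = (136 + ((-1)⁴*(1 + (-1)⁴) - 1*78))² = (136 + (1*(1 + 1) - 78))² = (136 + (1*2 - 78))² = (136 + (2 - 78))² = (136 - 76)² = 60² = 3600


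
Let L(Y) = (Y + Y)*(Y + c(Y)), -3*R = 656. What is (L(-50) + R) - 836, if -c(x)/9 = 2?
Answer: 17236/3 ≈ 5745.3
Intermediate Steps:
R = -656/3 (R = -⅓*656 = -656/3 ≈ -218.67)
c(x) = -18 (c(x) = -9*2 = -18)
L(Y) = 2*Y*(-18 + Y) (L(Y) = (Y + Y)*(Y - 18) = (2*Y)*(-18 + Y) = 2*Y*(-18 + Y))
(L(-50) + R) - 836 = (2*(-50)*(-18 - 50) - 656/3) - 836 = (2*(-50)*(-68) - 656/3) - 836 = (6800 - 656/3) - 836 = 19744/3 - 836 = 17236/3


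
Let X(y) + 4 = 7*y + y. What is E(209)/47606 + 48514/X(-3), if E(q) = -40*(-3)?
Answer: -577388531/333242 ≈ -1732.6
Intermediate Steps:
E(q) = 120
X(y) = -4 + 8*y (X(y) = -4 + (7*y + y) = -4 + 8*y)
E(209)/47606 + 48514/X(-3) = 120/47606 + 48514/(-4 + 8*(-3)) = 120*(1/47606) + 48514/(-4 - 24) = 60/23803 + 48514/(-28) = 60/23803 + 48514*(-1/28) = 60/23803 - 24257/14 = -577388531/333242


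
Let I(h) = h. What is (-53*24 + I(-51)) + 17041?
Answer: 15718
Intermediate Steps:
(-53*24 + I(-51)) + 17041 = (-53*24 - 51) + 17041 = (-1272 - 51) + 17041 = -1323 + 17041 = 15718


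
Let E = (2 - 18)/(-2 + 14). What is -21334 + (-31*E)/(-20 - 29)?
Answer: -3136222/147 ≈ -21335.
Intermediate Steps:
E = -4/3 (E = -16/12 = -16*1/12 = -4/3 ≈ -1.3333)
-21334 + (-31*E)/(-20 - 29) = -21334 + (-31*(-4/3))/(-20 - 29) = -21334 + (124/3)/(-49) = -21334 + (124/3)*(-1/49) = -21334 - 124/147 = -3136222/147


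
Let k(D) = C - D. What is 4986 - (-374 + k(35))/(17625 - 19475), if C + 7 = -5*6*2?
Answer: 4611812/925 ≈ 4985.7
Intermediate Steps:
C = -67 (C = -7 - 5*6*2 = -7 - 30*2 = -7 - 60 = -67)
k(D) = -67 - D
4986 - (-374 + k(35))/(17625 - 19475) = 4986 - (-374 + (-67 - 1*35))/(17625 - 19475) = 4986 - (-374 + (-67 - 35))/(-1850) = 4986 - (-374 - 102)*(-1)/1850 = 4986 - (-476)*(-1)/1850 = 4986 - 1*238/925 = 4986 - 238/925 = 4611812/925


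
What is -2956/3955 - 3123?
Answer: -12354421/3955 ≈ -3123.7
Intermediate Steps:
-2956/3955 - 3123 = -12354421/3955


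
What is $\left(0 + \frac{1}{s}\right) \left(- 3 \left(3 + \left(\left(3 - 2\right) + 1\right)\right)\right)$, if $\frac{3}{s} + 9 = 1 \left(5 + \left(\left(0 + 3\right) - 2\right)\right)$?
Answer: $15$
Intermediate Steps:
$s = -1$ ($s = \frac{3}{-9 + 1 \left(5 + \left(\left(0 + 3\right) - 2\right)\right)} = \frac{3}{-9 + 1 \left(5 + \left(3 - 2\right)\right)} = \frac{3}{-9 + 1 \left(5 + 1\right)} = \frac{3}{-9 + 1 \cdot 6} = \frac{3}{-9 + 6} = \frac{3}{-3} = 3 \left(- \frac{1}{3}\right) = -1$)
$\left(0 + \frac{1}{s}\right) \left(- 3 \left(3 + \left(\left(3 - 2\right) + 1\right)\right)\right) = \left(0 + \frac{1}{-1}\right) \left(- 3 \left(3 + \left(\left(3 - 2\right) + 1\right)\right)\right) = \left(0 - 1\right) \left(- 3 \left(3 + \left(1 + 1\right)\right)\right) = - \left(-3\right) \left(3 + 2\right) = - \left(-3\right) 5 = \left(-1\right) \left(-15\right) = 15$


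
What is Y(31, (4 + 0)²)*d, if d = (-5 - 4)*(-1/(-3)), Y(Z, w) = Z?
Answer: -93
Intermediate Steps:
d = -3 (d = -(-9)*(-1)/3 = -9*⅓ = -3)
Y(31, (4 + 0)²)*d = 31*(-3) = -93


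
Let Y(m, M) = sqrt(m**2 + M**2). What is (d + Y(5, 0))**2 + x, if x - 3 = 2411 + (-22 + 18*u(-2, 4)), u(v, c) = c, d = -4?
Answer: 2465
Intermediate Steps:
x = 2464 (x = 3 + (2411 + (-22 + 18*4)) = 3 + (2411 + (-22 + 72)) = 3 + (2411 + 50) = 3 + 2461 = 2464)
Y(m, M) = sqrt(M**2 + m**2)
(d + Y(5, 0))**2 + x = (-4 + sqrt(0**2 + 5**2))**2 + 2464 = (-4 + sqrt(0 + 25))**2 + 2464 = (-4 + sqrt(25))**2 + 2464 = (-4 + 5)**2 + 2464 = 1**2 + 2464 = 1 + 2464 = 2465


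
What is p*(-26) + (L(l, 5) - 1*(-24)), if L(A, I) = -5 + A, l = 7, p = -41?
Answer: 1092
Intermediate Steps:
p*(-26) + (L(l, 5) - 1*(-24)) = -41*(-26) + ((-5 + 7) - 1*(-24)) = 1066 + (2 + 24) = 1066 + 26 = 1092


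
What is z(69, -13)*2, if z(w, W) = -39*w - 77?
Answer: -5536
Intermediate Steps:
z(w, W) = -77 - 39*w
z(69, -13)*2 = (-77 - 39*69)*2 = (-77 - 2691)*2 = -2768*2 = -5536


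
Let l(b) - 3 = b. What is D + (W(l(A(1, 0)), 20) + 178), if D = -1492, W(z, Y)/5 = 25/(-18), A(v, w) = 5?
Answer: -23777/18 ≈ -1320.9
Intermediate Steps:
l(b) = 3 + b
W(z, Y) = -125/18 (W(z, Y) = 5*(25/(-18)) = 5*(25*(-1/18)) = 5*(-25/18) = -125/18)
D + (W(l(A(1, 0)), 20) + 178) = -1492 + (-125/18 + 178) = -1492 + 3079/18 = -23777/18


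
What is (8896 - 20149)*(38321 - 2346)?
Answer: -404826675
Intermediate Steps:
(8896 - 20149)*(38321 - 2346) = -11253*35975 = -404826675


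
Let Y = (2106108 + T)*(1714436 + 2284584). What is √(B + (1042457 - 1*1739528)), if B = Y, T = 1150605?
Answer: √13023659724189 ≈ 3.6088e+6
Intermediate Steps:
Y = 13023660421260 (Y = (2106108 + 1150605)*(1714436 + 2284584) = 3256713*3999020 = 13023660421260)
B = 13023660421260
√(B + (1042457 - 1*1739528)) = √(13023660421260 + (1042457 - 1*1739528)) = √(13023660421260 + (1042457 - 1739528)) = √(13023660421260 - 697071) = √13023659724189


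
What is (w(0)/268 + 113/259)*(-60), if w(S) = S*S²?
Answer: -6780/259 ≈ -26.178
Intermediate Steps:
w(S) = S³
(w(0)/268 + 113/259)*(-60) = (0³/268 + 113/259)*(-60) = (0*(1/268) + 113*(1/259))*(-60) = (0 + 113/259)*(-60) = (113/259)*(-60) = -6780/259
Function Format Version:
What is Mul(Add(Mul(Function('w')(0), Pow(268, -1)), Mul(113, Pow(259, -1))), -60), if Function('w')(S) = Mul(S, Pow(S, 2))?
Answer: Rational(-6780, 259) ≈ -26.178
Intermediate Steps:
Function('w')(S) = Pow(S, 3)
Mul(Add(Mul(Function('w')(0), Pow(268, -1)), Mul(113, Pow(259, -1))), -60) = Mul(Add(Mul(Pow(0, 3), Pow(268, -1)), Mul(113, Pow(259, -1))), -60) = Mul(Add(Mul(0, Rational(1, 268)), Mul(113, Rational(1, 259))), -60) = Mul(Add(0, Rational(113, 259)), -60) = Mul(Rational(113, 259), -60) = Rational(-6780, 259)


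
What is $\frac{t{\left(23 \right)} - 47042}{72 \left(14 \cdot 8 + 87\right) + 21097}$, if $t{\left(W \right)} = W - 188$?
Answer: $- \frac{47207}{35425} \approx -1.3326$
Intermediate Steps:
$t{\left(W \right)} = -188 + W$
$\frac{t{\left(23 \right)} - 47042}{72 \left(14 \cdot 8 + 87\right) + 21097} = \frac{\left(-188 + 23\right) - 47042}{72 \left(14 \cdot 8 + 87\right) + 21097} = \frac{-165 - 47042}{72 \left(112 + 87\right) + 21097} = - \frac{47207}{72 \cdot 199 + 21097} = - \frac{47207}{14328 + 21097} = - \frac{47207}{35425}$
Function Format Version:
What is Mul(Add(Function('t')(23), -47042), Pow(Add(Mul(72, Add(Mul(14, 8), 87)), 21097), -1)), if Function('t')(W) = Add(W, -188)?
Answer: Rational(-47207, 35425) ≈ -1.3326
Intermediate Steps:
Function('t')(W) = Add(-188, W)
Mul(Add(Function('t')(23), -47042), Pow(Add(Mul(72, Add(Mul(14, 8), 87)), 21097), -1)) = Mul(Add(Add(-188, 23), -47042), Pow(Add(Mul(72, Add(Mul(14, 8), 87)), 21097), -1)) = Mul(Add(-165, -47042), Pow(Add(Mul(72, Add(112, 87)), 21097), -1)) = Mul(-47207, Pow(Add(Mul(72, 199), 21097), -1)) = Mul(-47207, Pow(Add(14328, 21097), -1)) = Mul(-47207, Pow(35425, -1)) = Mul(-47207, Rational(1, 35425)) = Rational(-47207, 35425)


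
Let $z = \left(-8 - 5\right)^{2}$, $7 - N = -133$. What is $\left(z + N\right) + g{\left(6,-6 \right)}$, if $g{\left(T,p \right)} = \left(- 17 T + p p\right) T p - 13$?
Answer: $2672$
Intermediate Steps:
$g{\left(T,p \right)} = -13 + T p \left(p^{2} - 17 T\right)$ ($g{\left(T,p \right)} = \left(- 17 T + p^{2}\right) T p - 13 = \left(p^{2} - 17 T\right) T p - 13 = T \left(p^{2} - 17 T\right) p - 13 = T p \left(p^{2} - 17 T\right) - 13 = -13 + T p \left(p^{2} - 17 T\right)$)
$N = 140$ ($N = 7 - -133 = 7 + 133 = 140$)
$z = 169$ ($z = \left(-8 - 5\right)^{2} = \left(-13\right)^{2} = 169$)
$\left(z + N\right) + g{\left(6,-6 \right)} = \left(169 + 140\right) - \left(13 - 3672 + 1296\right) = 309 - \left(1309 - 3672\right) = 309 - -2363 = 309 + 2363 = 2672$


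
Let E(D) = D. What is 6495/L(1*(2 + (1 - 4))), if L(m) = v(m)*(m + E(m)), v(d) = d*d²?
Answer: 6495/2 ≈ 3247.5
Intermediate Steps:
v(d) = d³
L(m) = 2*m⁴ (L(m) = m³*(m + m) = m³*(2*m) = 2*m⁴)
6495/L(1*(2 + (1 - 4))) = 6495/((2*(1*(2 + (1 - 4)))⁴)) = 6495/((2*(1*(2 - 3))⁴)) = 6495/((2*(1*(-1))⁴)) = 6495/((2*(-1)⁴)) = 6495/((2*1)) = 6495/2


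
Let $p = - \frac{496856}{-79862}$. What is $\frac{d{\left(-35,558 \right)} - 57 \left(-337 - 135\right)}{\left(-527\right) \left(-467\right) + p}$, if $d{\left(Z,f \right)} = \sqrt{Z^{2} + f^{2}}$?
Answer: $\frac{1074303624}{9827626907} + \frac{39931 \sqrt{312589}}{9827626907} \approx 0.11159$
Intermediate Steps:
$p = \frac{248428}{39931}$ ($p = \left(-496856\right) \left(- \frac{1}{79862}\right) = \frac{248428}{39931} \approx 6.2214$)
$\frac{d{\left(-35,558 \right)} - 57 \left(-337 - 135\right)}{\left(-527\right) \left(-467\right) + p} = \frac{\sqrt{\left(-35\right)^{2} + 558^{2}} - 57 \left(-337 - 135\right)}{\left(-527\right) \left(-467\right) + \frac{248428}{39931}} = \frac{\sqrt{1225 + 311364} - -26904}{246109 + \frac{248428}{39931}} = \frac{\sqrt{312589} + 26904}{\frac{9827626907}{39931}} = \left(26904 + \sqrt{312589}\right) \frac{39931}{9827626907} = \frac{1074303624}{9827626907} + \frac{39931 \sqrt{312589}}{9827626907}$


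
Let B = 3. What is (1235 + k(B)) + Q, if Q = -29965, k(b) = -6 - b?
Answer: -28739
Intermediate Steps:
(1235 + k(B)) + Q = (1235 + (-6 - 1*3)) - 29965 = (1235 + (-6 - 3)) - 29965 = (1235 - 9) - 29965 = 1226 - 29965 = -28739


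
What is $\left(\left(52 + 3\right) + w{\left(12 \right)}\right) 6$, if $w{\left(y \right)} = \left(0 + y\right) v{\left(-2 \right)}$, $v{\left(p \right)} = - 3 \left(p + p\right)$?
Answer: $1194$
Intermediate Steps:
$v{\left(p \right)} = - 6 p$ ($v{\left(p \right)} = - 3 \cdot 2 p = - 6 p$)
$w{\left(y \right)} = 12 y$ ($w{\left(y \right)} = \left(0 + y\right) \left(\left(-6\right) \left(-2\right)\right) = y 12 = 12 y$)
$\left(\left(52 + 3\right) + w{\left(12 \right)}\right) 6 = \left(\left(52 + 3\right) + 12 \cdot 12\right) 6 = \left(55 + 144\right) 6 = 199 \cdot 6 = 1194$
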